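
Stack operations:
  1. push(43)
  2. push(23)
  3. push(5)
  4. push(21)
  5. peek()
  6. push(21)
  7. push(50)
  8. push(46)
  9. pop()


push(43) -> [43]
push(23) -> [43, 23]
push(5) -> [43, 23, 5]
push(21) -> [43, 23, 5, 21]
peek()->21
push(21) -> [43, 23, 5, 21, 21]
push(50) -> [43, 23, 5, 21, 21, 50]
push(46) -> [43, 23, 5, 21, 21, 50, 46]
pop()->46, [43, 23, 5, 21, 21, 50]

Final stack: [43, 23, 5, 21, 21, 50]


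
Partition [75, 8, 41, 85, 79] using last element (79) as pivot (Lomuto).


Pivot: 79
  75 <= 79: advance i (no swap)
  8 <= 79: advance i (no swap)
  41 <= 79: advance i (no swap)
Place pivot at 3: [75, 8, 41, 79, 85]

Partitioned: [75, 8, 41, 79, 85]


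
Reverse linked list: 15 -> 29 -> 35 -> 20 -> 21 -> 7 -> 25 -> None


Step 1: curr=15, set curr.next=prev(None) | reversed so far: 15
Step 2: curr=29, set curr.next=prev(15) | reversed so far: 29 -> 15
Step 3: curr=35, set curr.next=prev(29) | reversed so far: 35 -> 29 -> 15
Step 4: curr=20, set curr.next=prev(35) | reversed so far: 20 -> 35 -> 29 -> 15
Step 5: curr=21, set curr.next=prev(20) | reversed so far: 21 -> 20 -> 35 -> 29 -> 15
Step 6: curr=7, set curr.next=prev(21) | reversed so far: 7 -> 21 -> 20 -> 35 -> 29 -> 15
Step 7: curr=25, set curr.next=prev(7) | reversed so far: 25 -> 7 -> 21 -> 20 -> 35 -> 29 -> 15

25 -> 7 -> 21 -> 20 -> 35 -> 29 -> 15 -> None


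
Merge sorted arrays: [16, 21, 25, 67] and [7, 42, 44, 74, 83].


Take 7 from B
Take 16 from A
Take 21 from A
Take 25 from A
Take 42 from B
Take 44 from B
Take 67 from A

Merged: [7, 16, 21, 25, 42, 44, 67, 74, 83]


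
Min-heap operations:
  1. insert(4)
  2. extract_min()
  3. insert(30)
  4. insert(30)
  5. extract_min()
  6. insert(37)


insert(4) -> [4]
extract_min()->4, []
insert(30) -> [30]
insert(30) -> [30, 30]
extract_min()->30, [30]
insert(37) -> [30, 37]

Final heap: [30, 37]


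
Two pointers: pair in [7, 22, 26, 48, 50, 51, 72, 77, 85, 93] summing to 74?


lo=0(7)+hi=9(93)=100
lo=0(7)+hi=8(85)=92
lo=0(7)+hi=7(77)=84
lo=0(7)+hi=6(72)=79
lo=0(7)+hi=5(51)=58
lo=1(22)+hi=5(51)=73
lo=2(26)+hi=5(51)=77
lo=2(26)+hi=4(50)=76
lo=2(26)+hi=3(48)=74

Yes: 26+48=74


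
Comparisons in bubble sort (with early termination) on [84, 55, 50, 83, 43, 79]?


Algorithm: bubble sort (with early termination)
Input: [84, 55, 50, 83, 43, 79]
Sorted: [43, 50, 55, 79, 83, 84]

15


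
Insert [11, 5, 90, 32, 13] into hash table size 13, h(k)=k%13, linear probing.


Insert 11: h=11 -> slot 11
Insert 5: h=5 -> slot 5
Insert 90: h=12 -> slot 12
Insert 32: h=6 -> slot 6
Insert 13: h=0 -> slot 0

Table: [13, None, None, None, None, 5, 32, None, None, None, None, 11, 90]


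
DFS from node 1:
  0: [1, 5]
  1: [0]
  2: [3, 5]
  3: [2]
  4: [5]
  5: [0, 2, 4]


Visit 1, push [0]
Visit 0, push [5]
Visit 5, push [4, 2]
Visit 2, push [3]
Visit 3, push []
Visit 4, push []

DFS order: [1, 0, 5, 2, 3, 4]


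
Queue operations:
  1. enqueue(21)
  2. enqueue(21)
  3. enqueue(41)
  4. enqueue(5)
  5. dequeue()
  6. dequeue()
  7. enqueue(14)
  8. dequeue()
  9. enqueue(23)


enqueue(21) -> [21]
enqueue(21) -> [21, 21]
enqueue(41) -> [21, 21, 41]
enqueue(5) -> [21, 21, 41, 5]
dequeue()->21, [21, 41, 5]
dequeue()->21, [41, 5]
enqueue(14) -> [41, 5, 14]
dequeue()->41, [5, 14]
enqueue(23) -> [5, 14, 23]

Final queue: [5, 14, 23]


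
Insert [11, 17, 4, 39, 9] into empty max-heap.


Insert 11: [11]
Insert 17: [17, 11]
Insert 4: [17, 11, 4]
Insert 39: [39, 17, 4, 11]
Insert 9: [39, 17, 4, 11, 9]

Final heap: [39, 17, 4, 11, 9]


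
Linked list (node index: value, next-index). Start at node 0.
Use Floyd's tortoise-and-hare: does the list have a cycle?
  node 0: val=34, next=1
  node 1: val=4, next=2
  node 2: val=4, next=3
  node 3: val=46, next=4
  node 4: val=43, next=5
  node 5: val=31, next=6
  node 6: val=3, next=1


Floyd's tortoise (slow, +1) and hare (fast, +2):
  init: slow=0, fast=0
  step 1: slow=1, fast=2
  step 2: slow=2, fast=4
  step 3: slow=3, fast=6
  step 4: slow=4, fast=2
  step 5: slow=5, fast=4
  step 6: slow=6, fast=6
  slow == fast at node 6: cycle detected

Cycle: yes


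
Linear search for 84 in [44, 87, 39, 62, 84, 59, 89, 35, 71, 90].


i=0: 44!=84
i=1: 87!=84
i=2: 39!=84
i=3: 62!=84
i=4: 84==84 found!

Found at 4, 5 comps


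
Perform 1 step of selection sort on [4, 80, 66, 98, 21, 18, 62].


Initial: [4, 80, 66, 98, 21, 18, 62]
Step 1: min=4 at 0
  Swap: [4, 80, 66, 98, 21, 18, 62]

After 1 step: [4, 80, 66, 98, 21, 18, 62]


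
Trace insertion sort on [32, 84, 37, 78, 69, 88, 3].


Initial: [32, 84, 37, 78, 69, 88, 3]
Insert 84: [32, 84, 37, 78, 69, 88, 3]
Insert 37: [32, 37, 84, 78, 69, 88, 3]
Insert 78: [32, 37, 78, 84, 69, 88, 3]
Insert 69: [32, 37, 69, 78, 84, 88, 3]
Insert 88: [32, 37, 69, 78, 84, 88, 3]
Insert 3: [3, 32, 37, 69, 78, 84, 88]

Sorted: [3, 32, 37, 69, 78, 84, 88]


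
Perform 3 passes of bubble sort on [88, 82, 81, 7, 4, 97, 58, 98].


Initial: [88, 82, 81, 7, 4, 97, 58, 98]
Pass 1: [82, 81, 7, 4, 88, 58, 97, 98] (5 swaps)
Pass 2: [81, 7, 4, 82, 58, 88, 97, 98] (4 swaps)
Pass 3: [7, 4, 81, 58, 82, 88, 97, 98] (3 swaps)

After 3 passes: [7, 4, 81, 58, 82, 88, 97, 98]


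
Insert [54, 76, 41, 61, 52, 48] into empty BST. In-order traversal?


Insert 54: root
Insert 76: R from 54
Insert 41: L from 54
Insert 61: R from 54 -> L from 76
Insert 52: L from 54 -> R from 41
Insert 48: L from 54 -> R from 41 -> L from 52

In-order: [41, 48, 52, 54, 61, 76]


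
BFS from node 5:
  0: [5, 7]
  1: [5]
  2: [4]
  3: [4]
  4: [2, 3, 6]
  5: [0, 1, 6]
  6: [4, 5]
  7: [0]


Visit 5, enqueue [0, 1, 6]
Visit 0, enqueue [7]
Visit 1, enqueue []
Visit 6, enqueue [4]
Visit 7, enqueue []
Visit 4, enqueue [2, 3]
Visit 2, enqueue []
Visit 3, enqueue []

BFS order: [5, 0, 1, 6, 7, 4, 2, 3]


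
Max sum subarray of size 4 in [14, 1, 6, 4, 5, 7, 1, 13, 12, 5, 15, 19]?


[0:4]: 25
[1:5]: 16
[2:6]: 22
[3:7]: 17
[4:8]: 26
[5:9]: 33
[6:10]: 31
[7:11]: 45
[8:12]: 51

Max: 51 at [8:12]


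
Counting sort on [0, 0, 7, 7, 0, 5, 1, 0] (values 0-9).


Input: [0, 0, 7, 7, 0, 5, 1, 0]
Counts: [4, 1, 0, 0, 0, 1, 0, 2, 0, 0]

Sorted: [0, 0, 0, 0, 1, 5, 7, 7]


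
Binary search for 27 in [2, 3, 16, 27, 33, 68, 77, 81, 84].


Step 1: lo=0, hi=8, mid=4, val=33
Step 2: lo=0, hi=3, mid=1, val=3
Step 3: lo=2, hi=3, mid=2, val=16
Step 4: lo=3, hi=3, mid=3, val=27

Found at index 3


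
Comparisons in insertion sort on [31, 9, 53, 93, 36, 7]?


Algorithm: insertion sort
Input: [31, 9, 53, 93, 36, 7]
Sorted: [7, 9, 31, 36, 53, 93]

11


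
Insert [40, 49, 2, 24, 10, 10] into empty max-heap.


Insert 40: [40]
Insert 49: [49, 40]
Insert 2: [49, 40, 2]
Insert 24: [49, 40, 2, 24]
Insert 10: [49, 40, 2, 24, 10]
Insert 10: [49, 40, 10, 24, 10, 2]

Final heap: [49, 40, 10, 24, 10, 2]


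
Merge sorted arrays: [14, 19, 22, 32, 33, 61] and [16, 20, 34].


Take 14 from A
Take 16 from B
Take 19 from A
Take 20 from B
Take 22 from A
Take 32 from A
Take 33 from A
Take 34 from B

Merged: [14, 16, 19, 20, 22, 32, 33, 34, 61]


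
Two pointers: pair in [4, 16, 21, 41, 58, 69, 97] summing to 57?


lo=0(4)+hi=6(97)=101
lo=0(4)+hi=5(69)=73
lo=0(4)+hi=4(58)=62
lo=0(4)+hi=3(41)=45
lo=1(16)+hi=3(41)=57

Yes: 16+41=57


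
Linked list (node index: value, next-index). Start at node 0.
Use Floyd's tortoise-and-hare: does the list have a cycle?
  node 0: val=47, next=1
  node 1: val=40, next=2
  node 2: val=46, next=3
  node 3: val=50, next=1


Floyd's tortoise (slow, +1) and hare (fast, +2):
  init: slow=0, fast=0
  step 1: slow=1, fast=2
  step 2: slow=2, fast=1
  step 3: slow=3, fast=3
  slow == fast at node 3: cycle detected

Cycle: yes


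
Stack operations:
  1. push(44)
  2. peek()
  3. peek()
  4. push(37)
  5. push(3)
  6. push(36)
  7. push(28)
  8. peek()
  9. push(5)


push(44) -> [44]
peek()->44
peek()->44
push(37) -> [44, 37]
push(3) -> [44, 37, 3]
push(36) -> [44, 37, 3, 36]
push(28) -> [44, 37, 3, 36, 28]
peek()->28
push(5) -> [44, 37, 3, 36, 28, 5]

Final stack: [44, 37, 3, 36, 28, 5]


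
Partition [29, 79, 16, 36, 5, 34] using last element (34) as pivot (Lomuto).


Pivot: 34
  29 <= 34: advance i (no swap)
  16 <= 34: swap -> [29, 16, 79, 36, 5, 34]
  5 <= 34: swap -> [29, 16, 5, 36, 79, 34]
Place pivot at 3: [29, 16, 5, 34, 79, 36]

Partitioned: [29, 16, 5, 34, 79, 36]


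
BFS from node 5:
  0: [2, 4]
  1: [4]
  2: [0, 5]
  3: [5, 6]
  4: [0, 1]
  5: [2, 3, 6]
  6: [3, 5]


Visit 5, enqueue [2, 3, 6]
Visit 2, enqueue [0]
Visit 3, enqueue []
Visit 6, enqueue []
Visit 0, enqueue [4]
Visit 4, enqueue [1]
Visit 1, enqueue []

BFS order: [5, 2, 3, 6, 0, 4, 1]


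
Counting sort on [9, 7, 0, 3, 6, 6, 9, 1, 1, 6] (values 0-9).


Input: [9, 7, 0, 3, 6, 6, 9, 1, 1, 6]
Counts: [1, 2, 0, 1, 0, 0, 3, 1, 0, 2]

Sorted: [0, 1, 1, 3, 6, 6, 6, 7, 9, 9]


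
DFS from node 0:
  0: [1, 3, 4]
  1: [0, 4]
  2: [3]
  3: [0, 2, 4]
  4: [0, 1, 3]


Visit 0, push [4, 3, 1]
Visit 1, push [4]
Visit 4, push [3]
Visit 3, push [2]
Visit 2, push []

DFS order: [0, 1, 4, 3, 2]


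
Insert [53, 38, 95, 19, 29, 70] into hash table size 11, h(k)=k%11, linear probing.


Insert 53: h=9 -> slot 9
Insert 38: h=5 -> slot 5
Insert 95: h=7 -> slot 7
Insert 19: h=8 -> slot 8
Insert 29: h=7, 3 probes -> slot 10
Insert 70: h=4 -> slot 4

Table: [None, None, None, None, 70, 38, None, 95, 19, 53, 29]


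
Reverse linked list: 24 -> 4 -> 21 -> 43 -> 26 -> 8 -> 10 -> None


Step 1: curr=24, set curr.next=prev(None) | reversed so far: 24
Step 2: curr=4, set curr.next=prev(24) | reversed so far: 4 -> 24
Step 3: curr=21, set curr.next=prev(4) | reversed so far: 21 -> 4 -> 24
Step 4: curr=43, set curr.next=prev(21) | reversed so far: 43 -> 21 -> 4 -> 24
Step 5: curr=26, set curr.next=prev(43) | reversed so far: 26 -> 43 -> 21 -> 4 -> 24
Step 6: curr=8, set curr.next=prev(26) | reversed so far: 8 -> 26 -> 43 -> 21 -> 4 -> 24
Step 7: curr=10, set curr.next=prev(8) | reversed so far: 10 -> 8 -> 26 -> 43 -> 21 -> 4 -> 24

10 -> 8 -> 26 -> 43 -> 21 -> 4 -> 24 -> None


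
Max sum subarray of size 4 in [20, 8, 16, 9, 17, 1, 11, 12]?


[0:4]: 53
[1:5]: 50
[2:6]: 43
[3:7]: 38
[4:8]: 41

Max: 53 at [0:4]


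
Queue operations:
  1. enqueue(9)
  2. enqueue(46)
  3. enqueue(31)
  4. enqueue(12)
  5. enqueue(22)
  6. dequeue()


enqueue(9) -> [9]
enqueue(46) -> [9, 46]
enqueue(31) -> [9, 46, 31]
enqueue(12) -> [9, 46, 31, 12]
enqueue(22) -> [9, 46, 31, 12, 22]
dequeue()->9, [46, 31, 12, 22]

Final queue: [46, 31, 12, 22]


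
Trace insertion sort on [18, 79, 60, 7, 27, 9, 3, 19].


Initial: [18, 79, 60, 7, 27, 9, 3, 19]
Insert 79: [18, 79, 60, 7, 27, 9, 3, 19]
Insert 60: [18, 60, 79, 7, 27, 9, 3, 19]
Insert 7: [7, 18, 60, 79, 27, 9, 3, 19]
Insert 27: [7, 18, 27, 60, 79, 9, 3, 19]
Insert 9: [7, 9, 18, 27, 60, 79, 3, 19]
Insert 3: [3, 7, 9, 18, 27, 60, 79, 19]
Insert 19: [3, 7, 9, 18, 19, 27, 60, 79]

Sorted: [3, 7, 9, 18, 19, 27, 60, 79]


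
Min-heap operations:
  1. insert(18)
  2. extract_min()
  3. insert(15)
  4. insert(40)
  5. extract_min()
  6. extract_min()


insert(18) -> [18]
extract_min()->18, []
insert(15) -> [15]
insert(40) -> [15, 40]
extract_min()->15, [40]
extract_min()->40, []

Final heap: []


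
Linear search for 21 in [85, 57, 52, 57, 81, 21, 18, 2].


i=0: 85!=21
i=1: 57!=21
i=2: 52!=21
i=3: 57!=21
i=4: 81!=21
i=5: 21==21 found!

Found at 5, 6 comps


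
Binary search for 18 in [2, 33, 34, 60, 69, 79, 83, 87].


Step 1: lo=0, hi=7, mid=3, val=60
Step 2: lo=0, hi=2, mid=1, val=33
Step 3: lo=0, hi=0, mid=0, val=2

Not found


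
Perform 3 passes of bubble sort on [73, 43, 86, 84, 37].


Initial: [73, 43, 86, 84, 37]
Pass 1: [43, 73, 84, 37, 86] (3 swaps)
Pass 2: [43, 73, 37, 84, 86] (1 swaps)
Pass 3: [43, 37, 73, 84, 86] (1 swaps)

After 3 passes: [43, 37, 73, 84, 86]


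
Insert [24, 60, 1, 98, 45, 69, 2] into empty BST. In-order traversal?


Insert 24: root
Insert 60: R from 24
Insert 1: L from 24
Insert 98: R from 24 -> R from 60
Insert 45: R from 24 -> L from 60
Insert 69: R from 24 -> R from 60 -> L from 98
Insert 2: L from 24 -> R from 1

In-order: [1, 2, 24, 45, 60, 69, 98]


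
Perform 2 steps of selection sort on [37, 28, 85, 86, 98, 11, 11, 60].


Initial: [37, 28, 85, 86, 98, 11, 11, 60]
Step 1: min=11 at 5
  Swap: [11, 28, 85, 86, 98, 37, 11, 60]
Step 2: min=11 at 6
  Swap: [11, 11, 85, 86, 98, 37, 28, 60]

After 2 steps: [11, 11, 85, 86, 98, 37, 28, 60]


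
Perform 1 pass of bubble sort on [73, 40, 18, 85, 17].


Initial: [73, 40, 18, 85, 17]
Pass 1: [40, 18, 73, 17, 85] (3 swaps)

After 1 pass: [40, 18, 73, 17, 85]


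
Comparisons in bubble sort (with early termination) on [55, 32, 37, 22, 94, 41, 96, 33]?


Algorithm: bubble sort (with early termination)
Input: [55, 32, 37, 22, 94, 41, 96, 33]
Sorted: [22, 32, 33, 37, 41, 55, 94, 96]

27


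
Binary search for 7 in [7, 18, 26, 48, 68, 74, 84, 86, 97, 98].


Step 1: lo=0, hi=9, mid=4, val=68
Step 2: lo=0, hi=3, mid=1, val=18
Step 3: lo=0, hi=0, mid=0, val=7

Found at index 0


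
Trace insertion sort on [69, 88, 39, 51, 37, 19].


Initial: [69, 88, 39, 51, 37, 19]
Insert 88: [69, 88, 39, 51, 37, 19]
Insert 39: [39, 69, 88, 51, 37, 19]
Insert 51: [39, 51, 69, 88, 37, 19]
Insert 37: [37, 39, 51, 69, 88, 19]
Insert 19: [19, 37, 39, 51, 69, 88]

Sorted: [19, 37, 39, 51, 69, 88]


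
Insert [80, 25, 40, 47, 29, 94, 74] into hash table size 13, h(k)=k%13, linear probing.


Insert 80: h=2 -> slot 2
Insert 25: h=12 -> slot 12
Insert 40: h=1 -> slot 1
Insert 47: h=8 -> slot 8
Insert 29: h=3 -> slot 3
Insert 94: h=3, 1 probes -> slot 4
Insert 74: h=9 -> slot 9

Table: [None, 40, 80, 29, 94, None, None, None, 47, 74, None, None, 25]


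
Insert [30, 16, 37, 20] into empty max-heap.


Insert 30: [30]
Insert 16: [30, 16]
Insert 37: [37, 16, 30]
Insert 20: [37, 20, 30, 16]

Final heap: [37, 20, 30, 16]


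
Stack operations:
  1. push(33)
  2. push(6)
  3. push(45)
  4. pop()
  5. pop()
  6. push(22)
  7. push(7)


push(33) -> [33]
push(6) -> [33, 6]
push(45) -> [33, 6, 45]
pop()->45, [33, 6]
pop()->6, [33]
push(22) -> [33, 22]
push(7) -> [33, 22, 7]

Final stack: [33, 22, 7]


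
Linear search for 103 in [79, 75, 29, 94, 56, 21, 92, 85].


i=0: 79!=103
i=1: 75!=103
i=2: 29!=103
i=3: 94!=103
i=4: 56!=103
i=5: 21!=103
i=6: 92!=103
i=7: 85!=103

Not found, 8 comps


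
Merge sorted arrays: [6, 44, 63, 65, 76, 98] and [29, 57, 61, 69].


Take 6 from A
Take 29 from B
Take 44 from A
Take 57 from B
Take 61 from B
Take 63 from A
Take 65 from A
Take 69 from B

Merged: [6, 29, 44, 57, 61, 63, 65, 69, 76, 98]


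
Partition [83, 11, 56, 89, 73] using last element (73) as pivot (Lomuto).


Pivot: 73
  11 <= 73: swap -> [11, 83, 56, 89, 73]
  56 <= 73: swap -> [11, 56, 83, 89, 73]
Place pivot at 2: [11, 56, 73, 89, 83]

Partitioned: [11, 56, 73, 89, 83]


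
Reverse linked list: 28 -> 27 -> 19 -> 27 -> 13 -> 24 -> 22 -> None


Step 1: curr=28, set curr.next=prev(None) | reversed so far: 28
Step 2: curr=27, set curr.next=prev(28) | reversed so far: 27 -> 28
Step 3: curr=19, set curr.next=prev(27) | reversed so far: 19 -> 27 -> 28
Step 4: curr=27, set curr.next=prev(19) | reversed so far: 27 -> 19 -> 27 -> 28
Step 5: curr=13, set curr.next=prev(27) | reversed so far: 13 -> 27 -> 19 -> 27 -> 28
Step 6: curr=24, set curr.next=prev(13) | reversed so far: 24 -> 13 -> 27 -> 19 -> 27 -> 28
Step 7: curr=22, set curr.next=prev(24) | reversed so far: 22 -> 24 -> 13 -> 27 -> 19 -> 27 -> 28

22 -> 24 -> 13 -> 27 -> 19 -> 27 -> 28 -> None


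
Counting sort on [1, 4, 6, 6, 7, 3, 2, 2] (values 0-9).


Input: [1, 4, 6, 6, 7, 3, 2, 2]
Counts: [0, 1, 2, 1, 1, 0, 2, 1, 0, 0]

Sorted: [1, 2, 2, 3, 4, 6, 6, 7]


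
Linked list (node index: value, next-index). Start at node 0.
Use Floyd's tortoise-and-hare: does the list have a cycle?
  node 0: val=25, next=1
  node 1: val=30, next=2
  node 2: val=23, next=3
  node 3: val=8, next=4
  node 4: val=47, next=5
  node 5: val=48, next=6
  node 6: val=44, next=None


Floyd's tortoise (slow, +1) and hare (fast, +2):
  init: slow=0, fast=0
  step 1: slow=1, fast=2
  step 2: slow=2, fast=4
  step 3: slow=3, fast=6
  step 4: fast -> None, no cycle

Cycle: no


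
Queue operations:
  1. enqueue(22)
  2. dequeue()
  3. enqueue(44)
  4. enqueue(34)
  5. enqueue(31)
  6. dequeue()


enqueue(22) -> [22]
dequeue()->22, []
enqueue(44) -> [44]
enqueue(34) -> [44, 34]
enqueue(31) -> [44, 34, 31]
dequeue()->44, [34, 31]

Final queue: [34, 31]


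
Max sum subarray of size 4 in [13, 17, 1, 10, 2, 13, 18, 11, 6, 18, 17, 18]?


[0:4]: 41
[1:5]: 30
[2:6]: 26
[3:7]: 43
[4:8]: 44
[5:9]: 48
[6:10]: 53
[7:11]: 52
[8:12]: 59

Max: 59 at [8:12]


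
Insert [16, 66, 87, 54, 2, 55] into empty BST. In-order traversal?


Insert 16: root
Insert 66: R from 16
Insert 87: R from 16 -> R from 66
Insert 54: R from 16 -> L from 66
Insert 2: L from 16
Insert 55: R from 16 -> L from 66 -> R from 54

In-order: [2, 16, 54, 55, 66, 87]


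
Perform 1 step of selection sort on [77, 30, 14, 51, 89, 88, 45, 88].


Initial: [77, 30, 14, 51, 89, 88, 45, 88]
Step 1: min=14 at 2
  Swap: [14, 30, 77, 51, 89, 88, 45, 88]

After 1 step: [14, 30, 77, 51, 89, 88, 45, 88]


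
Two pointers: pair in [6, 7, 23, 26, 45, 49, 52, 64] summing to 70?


lo=0(6)+hi=7(64)=70

Yes: 6+64=70


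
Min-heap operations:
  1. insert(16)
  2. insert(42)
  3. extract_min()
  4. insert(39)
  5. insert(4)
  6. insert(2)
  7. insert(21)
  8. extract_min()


insert(16) -> [16]
insert(42) -> [16, 42]
extract_min()->16, [42]
insert(39) -> [39, 42]
insert(4) -> [4, 42, 39]
insert(2) -> [2, 4, 39, 42]
insert(21) -> [2, 4, 39, 42, 21]
extract_min()->2, [4, 21, 39, 42]

Final heap: [4, 21, 39, 42]


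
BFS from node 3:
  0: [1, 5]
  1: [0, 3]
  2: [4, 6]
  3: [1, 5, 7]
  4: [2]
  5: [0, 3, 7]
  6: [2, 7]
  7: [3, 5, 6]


Visit 3, enqueue [1, 5, 7]
Visit 1, enqueue [0]
Visit 5, enqueue []
Visit 7, enqueue [6]
Visit 0, enqueue []
Visit 6, enqueue [2]
Visit 2, enqueue [4]
Visit 4, enqueue []

BFS order: [3, 1, 5, 7, 0, 6, 2, 4]


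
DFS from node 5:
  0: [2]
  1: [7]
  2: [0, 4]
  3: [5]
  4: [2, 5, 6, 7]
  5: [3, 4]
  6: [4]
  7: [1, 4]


Visit 5, push [4, 3]
Visit 3, push []
Visit 4, push [7, 6, 2]
Visit 2, push [0]
Visit 0, push []
Visit 6, push []
Visit 7, push [1]
Visit 1, push []

DFS order: [5, 3, 4, 2, 0, 6, 7, 1]


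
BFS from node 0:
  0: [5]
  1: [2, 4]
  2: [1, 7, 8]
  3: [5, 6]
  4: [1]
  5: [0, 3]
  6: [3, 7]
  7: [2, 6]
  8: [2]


Visit 0, enqueue [5]
Visit 5, enqueue [3]
Visit 3, enqueue [6]
Visit 6, enqueue [7]
Visit 7, enqueue [2]
Visit 2, enqueue [1, 8]
Visit 1, enqueue [4]
Visit 8, enqueue []
Visit 4, enqueue []

BFS order: [0, 5, 3, 6, 7, 2, 1, 8, 4]


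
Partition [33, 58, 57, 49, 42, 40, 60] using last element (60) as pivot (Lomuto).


Pivot: 60
  33 <= 60: advance i (no swap)
  58 <= 60: advance i (no swap)
  57 <= 60: advance i (no swap)
  49 <= 60: advance i (no swap)
  42 <= 60: advance i (no swap)
  40 <= 60: advance i (no swap)
Place pivot at 6: [33, 58, 57, 49, 42, 40, 60]

Partitioned: [33, 58, 57, 49, 42, 40, 60]


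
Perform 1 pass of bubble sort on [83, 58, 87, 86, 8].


Initial: [83, 58, 87, 86, 8]
Pass 1: [58, 83, 86, 8, 87] (3 swaps)

After 1 pass: [58, 83, 86, 8, 87]


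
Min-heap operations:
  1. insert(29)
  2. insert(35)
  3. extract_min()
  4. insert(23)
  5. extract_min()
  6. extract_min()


insert(29) -> [29]
insert(35) -> [29, 35]
extract_min()->29, [35]
insert(23) -> [23, 35]
extract_min()->23, [35]
extract_min()->35, []

Final heap: []


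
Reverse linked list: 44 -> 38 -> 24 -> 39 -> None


Step 1: curr=44, set curr.next=prev(None) | reversed so far: 44
Step 2: curr=38, set curr.next=prev(44) | reversed so far: 38 -> 44
Step 3: curr=24, set curr.next=prev(38) | reversed so far: 24 -> 38 -> 44
Step 4: curr=39, set curr.next=prev(24) | reversed so far: 39 -> 24 -> 38 -> 44

39 -> 24 -> 38 -> 44 -> None


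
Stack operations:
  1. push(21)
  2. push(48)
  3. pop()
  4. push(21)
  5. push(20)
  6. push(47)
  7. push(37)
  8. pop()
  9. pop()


push(21) -> [21]
push(48) -> [21, 48]
pop()->48, [21]
push(21) -> [21, 21]
push(20) -> [21, 21, 20]
push(47) -> [21, 21, 20, 47]
push(37) -> [21, 21, 20, 47, 37]
pop()->37, [21, 21, 20, 47]
pop()->47, [21, 21, 20]

Final stack: [21, 21, 20]


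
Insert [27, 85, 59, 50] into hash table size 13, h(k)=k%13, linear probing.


Insert 27: h=1 -> slot 1
Insert 85: h=7 -> slot 7
Insert 59: h=7, 1 probes -> slot 8
Insert 50: h=11 -> slot 11

Table: [None, 27, None, None, None, None, None, 85, 59, None, None, 50, None]


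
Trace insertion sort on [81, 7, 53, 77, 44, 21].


Initial: [81, 7, 53, 77, 44, 21]
Insert 7: [7, 81, 53, 77, 44, 21]
Insert 53: [7, 53, 81, 77, 44, 21]
Insert 77: [7, 53, 77, 81, 44, 21]
Insert 44: [7, 44, 53, 77, 81, 21]
Insert 21: [7, 21, 44, 53, 77, 81]

Sorted: [7, 21, 44, 53, 77, 81]


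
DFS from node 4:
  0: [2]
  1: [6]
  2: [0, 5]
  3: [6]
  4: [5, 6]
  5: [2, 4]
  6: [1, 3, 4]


Visit 4, push [6, 5]
Visit 5, push [2]
Visit 2, push [0]
Visit 0, push []
Visit 6, push [3, 1]
Visit 1, push []
Visit 3, push []

DFS order: [4, 5, 2, 0, 6, 1, 3]


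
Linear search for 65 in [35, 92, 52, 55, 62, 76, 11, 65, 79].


i=0: 35!=65
i=1: 92!=65
i=2: 52!=65
i=3: 55!=65
i=4: 62!=65
i=5: 76!=65
i=6: 11!=65
i=7: 65==65 found!

Found at 7, 8 comps


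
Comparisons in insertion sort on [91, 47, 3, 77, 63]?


Algorithm: insertion sort
Input: [91, 47, 3, 77, 63]
Sorted: [3, 47, 63, 77, 91]

8


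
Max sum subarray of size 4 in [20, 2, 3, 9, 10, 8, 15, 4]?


[0:4]: 34
[1:5]: 24
[2:6]: 30
[3:7]: 42
[4:8]: 37

Max: 42 at [3:7]


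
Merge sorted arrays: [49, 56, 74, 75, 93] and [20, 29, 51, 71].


Take 20 from B
Take 29 from B
Take 49 from A
Take 51 from B
Take 56 from A
Take 71 from B

Merged: [20, 29, 49, 51, 56, 71, 74, 75, 93]


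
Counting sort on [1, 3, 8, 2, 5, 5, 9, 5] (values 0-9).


Input: [1, 3, 8, 2, 5, 5, 9, 5]
Counts: [0, 1, 1, 1, 0, 3, 0, 0, 1, 1]

Sorted: [1, 2, 3, 5, 5, 5, 8, 9]


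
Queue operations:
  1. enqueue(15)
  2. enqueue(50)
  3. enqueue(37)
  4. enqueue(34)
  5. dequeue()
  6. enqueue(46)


enqueue(15) -> [15]
enqueue(50) -> [15, 50]
enqueue(37) -> [15, 50, 37]
enqueue(34) -> [15, 50, 37, 34]
dequeue()->15, [50, 37, 34]
enqueue(46) -> [50, 37, 34, 46]

Final queue: [50, 37, 34, 46]


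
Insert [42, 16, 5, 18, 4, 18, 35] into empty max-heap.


Insert 42: [42]
Insert 16: [42, 16]
Insert 5: [42, 16, 5]
Insert 18: [42, 18, 5, 16]
Insert 4: [42, 18, 5, 16, 4]
Insert 18: [42, 18, 18, 16, 4, 5]
Insert 35: [42, 18, 35, 16, 4, 5, 18]

Final heap: [42, 18, 35, 16, 4, 5, 18]


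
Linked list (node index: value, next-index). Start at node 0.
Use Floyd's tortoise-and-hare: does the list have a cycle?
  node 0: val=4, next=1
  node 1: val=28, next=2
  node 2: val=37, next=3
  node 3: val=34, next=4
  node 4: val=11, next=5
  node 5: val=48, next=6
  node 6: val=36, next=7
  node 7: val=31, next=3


Floyd's tortoise (slow, +1) and hare (fast, +2):
  init: slow=0, fast=0
  step 1: slow=1, fast=2
  step 2: slow=2, fast=4
  step 3: slow=3, fast=6
  step 4: slow=4, fast=3
  step 5: slow=5, fast=5
  slow == fast at node 5: cycle detected

Cycle: yes


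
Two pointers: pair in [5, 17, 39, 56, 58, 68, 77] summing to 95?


lo=0(5)+hi=6(77)=82
lo=1(17)+hi=6(77)=94
lo=2(39)+hi=6(77)=116
lo=2(39)+hi=5(68)=107
lo=2(39)+hi=4(58)=97
lo=2(39)+hi=3(56)=95

Yes: 39+56=95


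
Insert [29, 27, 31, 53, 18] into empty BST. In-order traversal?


Insert 29: root
Insert 27: L from 29
Insert 31: R from 29
Insert 53: R from 29 -> R from 31
Insert 18: L from 29 -> L from 27

In-order: [18, 27, 29, 31, 53]


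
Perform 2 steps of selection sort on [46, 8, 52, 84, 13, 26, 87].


Initial: [46, 8, 52, 84, 13, 26, 87]
Step 1: min=8 at 1
  Swap: [8, 46, 52, 84, 13, 26, 87]
Step 2: min=13 at 4
  Swap: [8, 13, 52, 84, 46, 26, 87]

After 2 steps: [8, 13, 52, 84, 46, 26, 87]


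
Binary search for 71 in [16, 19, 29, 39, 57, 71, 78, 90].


Step 1: lo=0, hi=7, mid=3, val=39
Step 2: lo=4, hi=7, mid=5, val=71

Found at index 5


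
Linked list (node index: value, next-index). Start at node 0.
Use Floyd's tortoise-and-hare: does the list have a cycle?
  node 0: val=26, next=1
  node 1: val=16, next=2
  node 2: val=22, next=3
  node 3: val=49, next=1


Floyd's tortoise (slow, +1) and hare (fast, +2):
  init: slow=0, fast=0
  step 1: slow=1, fast=2
  step 2: slow=2, fast=1
  step 3: slow=3, fast=3
  slow == fast at node 3: cycle detected

Cycle: yes


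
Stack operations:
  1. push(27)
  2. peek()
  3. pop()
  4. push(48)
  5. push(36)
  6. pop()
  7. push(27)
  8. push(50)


push(27) -> [27]
peek()->27
pop()->27, []
push(48) -> [48]
push(36) -> [48, 36]
pop()->36, [48]
push(27) -> [48, 27]
push(50) -> [48, 27, 50]

Final stack: [48, 27, 50]


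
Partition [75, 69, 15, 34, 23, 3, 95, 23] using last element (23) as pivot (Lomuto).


Pivot: 23
  15 <= 23: swap -> [15, 69, 75, 34, 23, 3, 95, 23]
  23 <= 23: swap -> [15, 23, 75, 34, 69, 3, 95, 23]
  3 <= 23: swap -> [15, 23, 3, 34, 69, 75, 95, 23]
Place pivot at 3: [15, 23, 3, 23, 69, 75, 95, 34]

Partitioned: [15, 23, 3, 23, 69, 75, 95, 34]


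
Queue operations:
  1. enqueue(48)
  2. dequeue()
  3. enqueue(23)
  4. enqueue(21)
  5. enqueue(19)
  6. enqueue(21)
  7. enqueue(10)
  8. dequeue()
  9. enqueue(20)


enqueue(48) -> [48]
dequeue()->48, []
enqueue(23) -> [23]
enqueue(21) -> [23, 21]
enqueue(19) -> [23, 21, 19]
enqueue(21) -> [23, 21, 19, 21]
enqueue(10) -> [23, 21, 19, 21, 10]
dequeue()->23, [21, 19, 21, 10]
enqueue(20) -> [21, 19, 21, 10, 20]

Final queue: [21, 19, 21, 10, 20]


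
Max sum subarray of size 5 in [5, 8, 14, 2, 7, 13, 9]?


[0:5]: 36
[1:6]: 44
[2:7]: 45

Max: 45 at [2:7]


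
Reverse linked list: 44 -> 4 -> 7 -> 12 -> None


Step 1: curr=44, set curr.next=prev(None) | reversed so far: 44
Step 2: curr=4, set curr.next=prev(44) | reversed so far: 4 -> 44
Step 3: curr=7, set curr.next=prev(4) | reversed so far: 7 -> 4 -> 44
Step 4: curr=12, set curr.next=prev(7) | reversed so far: 12 -> 7 -> 4 -> 44

12 -> 7 -> 4 -> 44 -> None


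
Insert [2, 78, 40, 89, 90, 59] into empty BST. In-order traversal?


Insert 2: root
Insert 78: R from 2
Insert 40: R from 2 -> L from 78
Insert 89: R from 2 -> R from 78
Insert 90: R from 2 -> R from 78 -> R from 89
Insert 59: R from 2 -> L from 78 -> R from 40

In-order: [2, 40, 59, 78, 89, 90]


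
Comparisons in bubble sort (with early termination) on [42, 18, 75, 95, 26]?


Algorithm: bubble sort (with early termination)
Input: [42, 18, 75, 95, 26]
Sorted: [18, 26, 42, 75, 95]

10


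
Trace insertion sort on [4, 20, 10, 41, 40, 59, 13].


Initial: [4, 20, 10, 41, 40, 59, 13]
Insert 20: [4, 20, 10, 41, 40, 59, 13]
Insert 10: [4, 10, 20, 41, 40, 59, 13]
Insert 41: [4, 10, 20, 41, 40, 59, 13]
Insert 40: [4, 10, 20, 40, 41, 59, 13]
Insert 59: [4, 10, 20, 40, 41, 59, 13]
Insert 13: [4, 10, 13, 20, 40, 41, 59]

Sorted: [4, 10, 13, 20, 40, 41, 59]


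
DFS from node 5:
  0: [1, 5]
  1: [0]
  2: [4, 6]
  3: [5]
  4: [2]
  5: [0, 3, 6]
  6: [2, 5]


Visit 5, push [6, 3, 0]
Visit 0, push [1]
Visit 1, push []
Visit 3, push []
Visit 6, push [2]
Visit 2, push [4]
Visit 4, push []

DFS order: [5, 0, 1, 3, 6, 2, 4]


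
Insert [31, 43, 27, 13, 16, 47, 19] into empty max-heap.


Insert 31: [31]
Insert 43: [43, 31]
Insert 27: [43, 31, 27]
Insert 13: [43, 31, 27, 13]
Insert 16: [43, 31, 27, 13, 16]
Insert 47: [47, 31, 43, 13, 16, 27]
Insert 19: [47, 31, 43, 13, 16, 27, 19]

Final heap: [47, 31, 43, 13, 16, 27, 19]


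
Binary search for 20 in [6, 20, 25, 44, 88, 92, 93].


Step 1: lo=0, hi=6, mid=3, val=44
Step 2: lo=0, hi=2, mid=1, val=20

Found at index 1


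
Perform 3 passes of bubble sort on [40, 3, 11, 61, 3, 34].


Initial: [40, 3, 11, 61, 3, 34]
Pass 1: [3, 11, 40, 3, 34, 61] (4 swaps)
Pass 2: [3, 11, 3, 34, 40, 61] (2 swaps)
Pass 3: [3, 3, 11, 34, 40, 61] (1 swaps)

After 3 passes: [3, 3, 11, 34, 40, 61]


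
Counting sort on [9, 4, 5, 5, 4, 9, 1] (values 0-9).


Input: [9, 4, 5, 5, 4, 9, 1]
Counts: [0, 1, 0, 0, 2, 2, 0, 0, 0, 2]

Sorted: [1, 4, 4, 5, 5, 9, 9]


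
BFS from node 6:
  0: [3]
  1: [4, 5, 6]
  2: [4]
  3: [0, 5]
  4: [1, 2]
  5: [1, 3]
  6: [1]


Visit 6, enqueue [1]
Visit 1, enqueue [4, 5]
Visit 4, enqueue [2]
Visit 5, enqueue [3]
Visit 2, enqueue []
Visit 3, enqueue [0]
Visit 0, enqueue []

BFS order: [6, 1, 4, 5, 2, 3, 0]


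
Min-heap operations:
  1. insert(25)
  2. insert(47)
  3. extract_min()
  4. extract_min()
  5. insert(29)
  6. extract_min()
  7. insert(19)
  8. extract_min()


insert(25) -> [25]
insert(47) -> [25, 47]
extract_min()->25, [47]
extract_min()->47, []
insert(29) -> [29]
extract_min()->29, []
insert(19) -> [19]
extract_min()->19, []

Final heap: []


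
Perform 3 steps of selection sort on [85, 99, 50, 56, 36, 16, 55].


Initial: [85, 99, 50, 56, 36, 16, 55]
Step 1: min=16 at 5
  Swap: [16, 99, 50, 56, 36, 85, 55]
Step 2: min=36 at 4
  Swap: [16, 36, 50, 56, 99, 85, 55]
Step 3: min=50 at 2
  Swap: [16, 36, 50, 56, 99, 85, 55]

After 3 steps: [16, 36, 50, 56, 99, 85, 55]


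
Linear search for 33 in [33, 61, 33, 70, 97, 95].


i=0: 33==33 found!

Found at 0, 1 comps


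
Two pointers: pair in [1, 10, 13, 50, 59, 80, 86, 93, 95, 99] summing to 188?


lo=0(1)+hi=9(99)=100
lo=1(10)+hi=9(99)=109
lo=2(13)+hi=9(99)=112
lo=3(50)+hi=9(99)=149
lo=4(59)+hi=9(99)=158
lo=5(80)+hi=9(99)=179
lo=6(86)+hi=9(99)=185
lo=7(93)+hi=9(99)=192
lo=7(93)+hi=8(95)=188

Yes: 93+95=188


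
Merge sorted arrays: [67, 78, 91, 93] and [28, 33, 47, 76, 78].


Take 28 from B
Take 33 from B
Take 47 from B
Take 67 from A
Take 76 from B
Take 78 from A
Take 78 from B

Merged: [28, 33, 47, 67, 76, 78, 78, 91, 93]


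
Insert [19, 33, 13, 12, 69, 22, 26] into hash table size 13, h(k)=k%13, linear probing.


Insert 19: h=6 -> slot 6
Insert 33: h=7 -> slot 7
Insert 13: h=0 -> slot 0
Insert 12: h=12 -> slot 12
Insert 69: h=4 -> slot 4
Insert 22: h=9 -> slot 9
Insert 26: h=0, 1 probes -> slot 1

Table: [13, 26, None, None, 69, None, 19, 33, None, 22, None, None, 12]


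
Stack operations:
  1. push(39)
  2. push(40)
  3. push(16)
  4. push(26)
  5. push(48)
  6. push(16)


push(39) -> [39]
push(40) -> [39, 40]
push(16) -> [39, 40, 16]
push(26) -> [39, 40, 16, 26]
push(48) -> [39, 40, 16, 26, 48]
push(16) -> [39, 40, 16, 26, 48, 16]

Final stack: [39, 40, 16, 26, 48, 16]


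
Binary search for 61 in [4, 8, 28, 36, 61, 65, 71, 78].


Step 1: lo=0, hi=7, mid=3, val=36
Step 2: lo=4, hi=7, mid=5, val=65
Step 3: lo=4, hi=4, mid=4, val=61

Found at index 4


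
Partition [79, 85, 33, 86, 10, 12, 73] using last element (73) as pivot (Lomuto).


Pivot: 73
  33 <= 73: swap -> [33, 85, 79, 86, 10, 12, 73]
  10 <= 73: swap -> [33, 10, 79, 86, 85, 12, 73]
  12 <= 73: swap -> [33, 10, 12, 86, 85, 79, 73]
Place pivot at 3: [33, 10, 12, 73, 85, 79, 86]

Partitioned: [33, 10, 12, 73, 85, 79, 86]


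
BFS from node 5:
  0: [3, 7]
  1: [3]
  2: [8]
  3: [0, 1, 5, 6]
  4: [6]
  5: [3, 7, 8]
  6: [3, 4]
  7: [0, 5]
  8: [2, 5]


Visit 5, enqueue [3, 7, 8]
Visit 3, enqueue [0, 1, 6]
Visit 7, enqueue []
Visit 8, enqueue [2]
Visit 0, enqueue []
Visit 1, enqueue []
Visit 6, enqueue [4]
Visit 2, enqueue []
Visit 4, enqueue []

BFS order: [5, 3, 7, 8, 0, 1, 6, 2, 4]


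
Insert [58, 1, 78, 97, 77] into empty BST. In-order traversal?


Insert 58: root
Insert 1: L from 58
Insert 78: R from 58
Insert 97: R from 58 -> R from 78
Insert 77: R from 58 -> L from 78

In-order: [1, 58, 77, 78, 97]


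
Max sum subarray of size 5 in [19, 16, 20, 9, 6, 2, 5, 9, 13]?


[0:5]: 70
[1:6]: 53
[2:7]: 42
[3:8]: 31
[4:9]: 35

Max: 70 at [0:5]


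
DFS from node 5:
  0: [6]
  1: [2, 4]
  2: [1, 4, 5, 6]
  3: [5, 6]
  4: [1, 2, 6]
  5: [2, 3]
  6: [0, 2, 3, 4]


Visit 5, push [3, 2]
Visit 2, push [6, 4, 1]
Visit 1, push [4]
Visit 4, push [6]
Visit 6, push [3, 0]
Visit 0, push []
Visit 3, push []

DFS order: [5, 2, 1, 4, 6, 0, 3]


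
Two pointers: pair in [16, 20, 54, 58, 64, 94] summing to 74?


lo=0(16)+hi=5(94)=110
lo=0(16)+hi=4(64)=80
lo=0(16)+hi=3(58)=74

Yes: 16+58=74


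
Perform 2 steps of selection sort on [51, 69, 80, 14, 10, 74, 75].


Initial: [51, 69, 80, 14, 10, 74, 75]
Step 1: min=10 at 4
  Swap: [10, 69, 80, 14, 51, 74, 75]
Step 2: min=14 at 3
  Swap: [10, 14, 80, 69, 51, 74, 75]

After 2 steps: [10, 14, 80, 69, 51, 74, 75]


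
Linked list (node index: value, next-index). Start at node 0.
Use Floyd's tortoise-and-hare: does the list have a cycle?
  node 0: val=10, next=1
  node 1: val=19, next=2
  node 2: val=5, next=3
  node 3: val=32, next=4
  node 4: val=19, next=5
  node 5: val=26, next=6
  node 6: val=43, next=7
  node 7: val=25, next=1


Floyd's tortoise (slow, +1) and hare (fast, +2):
  init: slow=0, fast=0
  step 1: slow=1, fast=2
  step 2: slow=2, fast=4
  step 3: slow=3, fast=6
  step 4: slow=4, fast=1
  step 5: slow=5, fast=3
  step 6: slow=6, fast=5
  step 7: slow=7, fast=7
  slow == fast at node 7: cycle detected

Cycle: yes


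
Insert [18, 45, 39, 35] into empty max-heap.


Insert 18: [18]
Insert 45: [45, 18]
Insert 39: [45, 18, 39]
Insert 35: [45, 35, 39, 18]

Final heap: [45, 35, 39, 18]


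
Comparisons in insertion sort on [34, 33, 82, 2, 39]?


Algorithm: insertion sort
Input: [34, 33, 82, 2, 39]
Sorted: [2, 33, 34, 39, 82]

7


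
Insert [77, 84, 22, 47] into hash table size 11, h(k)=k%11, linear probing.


Insert 77: h=0 -> slot 0
Insert 84: h=7 -> slot 7
Insert 22: h=0, 1 probes -> slot 1
Insert 47: h=3 -> slot 3

Table: [77, 22, None, 47, None, None, None, 84, None, None, None]


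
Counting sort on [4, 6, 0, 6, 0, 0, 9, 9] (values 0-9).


Input: [4, 6, 0, 6, 0, 0, 9, 9]
Counts: [3, 0, 0, 0, 1, 0, 2, 0, 0, 2]

Sorted: [0, 0, 0, 4, 6, 6, 9, 9]


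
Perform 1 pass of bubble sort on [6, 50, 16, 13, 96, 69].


Initial: [6, 50, 16, 13, 96, 69]
Pass 1: [6, 16, 13, 50, 69, 96] (3 swaps)

After 1 pass: [6, 16, 13, 50, 69, 96]


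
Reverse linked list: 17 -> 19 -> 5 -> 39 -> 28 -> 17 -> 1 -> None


Step 1: curr=17, set curr.next=prev(None) | reversed so far: 17
Step 2: curr=19, set curr.next=prev(17) | reversed so far: 19 -> 17
Step 3: curr=5, set curr.next=prev(19) | reversed so far: 5 -> 19 -> 17
Step 4: curr=39, set curr.next=prev(5) | reversed so far: 39 -> 5 -> 19 -> 17
Step 5: curr=28, set curr.next=prev(39) | reversed so far: 28 -> 39 -> 5 -> 19 -> 17
Step 6: curr=17, set curr.next=prev(28) | reversed so far: 17 -> 28 -> 39 -> 5 -> 19 -> 17
Step 7: curr=1, set curr.next=prev(17) | reversed so far: 1 -> 17 -> 28 -> 39 -> 5 -> 19 -> 17

1 -> 17 -> 28 -> 39 -> 5 -> 19 -> 17 -> None


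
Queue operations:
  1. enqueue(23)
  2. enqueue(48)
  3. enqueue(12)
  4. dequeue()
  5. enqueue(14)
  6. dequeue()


enqueue(23) -> [23]
enqueue(48) -> [23, 48]
enqueue(12) -> [23, 48, 12]
dequeue()->23, [48, 12]
enqueue(14) -> [48, 12, 14]
dequeue()->48, [12, 14]

Final queue: [12, 14]


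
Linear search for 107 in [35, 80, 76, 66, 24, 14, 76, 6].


i=0: 35!=107
i=1: 80!=107
i=2: 76!=107
i=3: 66!=107
i=4: 24!=107
i=5: 14!=107
i=6: 76!=107
i=7: 6!=107

Not found, 8 comps


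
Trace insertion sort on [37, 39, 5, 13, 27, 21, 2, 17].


Initial: [37, 39, 5, 13, 27, 21, 2, 17]
Insert 39: [37, 39, 5, 13, 27, 21, 2, 17]
Insert 5: [5, 37, 39, 13, 27, 21, 2, 17]
Insert 13: [5, 13, 37, 39, 27, 21, 2, 17]
Insert 27: [5, 13, 27, 37, 39, 21, 2, 17]
Insert 21: [5, 13, 21, 27, 37, 39, 2, 17]
Insert 2: [2, 5, 13, 21, 27, 37, 39, 17]
Insert 17: [2, 5, 13, 17, 21, 27, 37, 39]

Sorted: [2, 5, 13, 17, 21, 27, 37, 39]


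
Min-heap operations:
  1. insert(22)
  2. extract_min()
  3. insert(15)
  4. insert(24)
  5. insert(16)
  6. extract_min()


insert(22) -> [22]
extract_min()->22, []
insert(15) -> [15]
insert(24) -> [15, 24]
insert(16) -> [15, 24, 16]
extract_min()->15, [16, 24]

Final heap: [16, 24]


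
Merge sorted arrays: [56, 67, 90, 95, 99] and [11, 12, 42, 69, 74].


Take 11 from B
Take 12 from B
Take 42 from B
Take 56 from A
Take 67 from A
Take 69 from B
Take 74 from B

Merged: [11, 12, 42, 56, 67, 69, 74, 90, 95, 99]


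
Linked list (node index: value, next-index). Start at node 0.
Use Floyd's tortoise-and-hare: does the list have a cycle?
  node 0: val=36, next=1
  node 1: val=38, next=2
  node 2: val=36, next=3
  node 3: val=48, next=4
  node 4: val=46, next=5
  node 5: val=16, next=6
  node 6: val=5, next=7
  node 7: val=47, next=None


Floyd's tortoise (slow, +1) and hare (fast, +2):
  init: slow=0, fast=0
  step 1: slow=1, fast=2
  step 2: slow=2, fast=4
  step 3: slow=3, fast=6
  step 4: fast 6->7->None, no cycle

Cycle: no


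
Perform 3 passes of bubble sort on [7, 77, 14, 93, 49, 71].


Initial: [7, 77, 14, 93, 49, 71]
Pass 1: [7, 14, 77, 49, 71, 93] (3 swaps)
Pass 2: [7, 14, 49, 71, 77, 93] (2 swaps)
Pass 3: [7, 14, 49, 71, 77, 93] (0 swaps)

After 3 passes: [7, 14, 49, 71, 77, 93]


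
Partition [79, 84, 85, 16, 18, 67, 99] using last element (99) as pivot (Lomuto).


Pivot: 99
  79 <= 99: advance i (no swap)
  84 <= 99: advance i (no swap)
  85 <= 99: advance i (no swap)
  16 <= 99: advance i (no swap)
  18 <= 99: advance i (no swap)
  67 <= 99: advance i (no swap)
Place pivot at 6: [79, 84, 85, 16, 18, 67, 99]

Partitioned: [79, 84, 85, 16, 18, 67, 99]


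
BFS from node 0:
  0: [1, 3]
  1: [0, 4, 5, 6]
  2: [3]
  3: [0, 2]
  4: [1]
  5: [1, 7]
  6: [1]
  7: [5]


Visit 0, enqueue [1, 3]
Visit 1, enqueue [4, 5, 6]
Visit 3, enqueue [2]
Visit 4, enqueue []
Visit 5, enqueue [7]
Visit 6, enqueue []
Visit 2, enqueue []
Visit 7, enqueue []

BFS order: [0, 1, 3, 4, 5, 6, 2, 7]


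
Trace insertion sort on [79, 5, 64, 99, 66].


Initial: [79, 5, 64, 99, 66]
Insert 5: [5, 79, 64, 99, 66]
Insert 64: [5, 64, 79, 99, 66]
Insert 99: [5, 64, 79, 99, 66]
Insert 66: [5, 64, 66, 79, 99]

Sorted: [5, 64, 66, 79, 99]


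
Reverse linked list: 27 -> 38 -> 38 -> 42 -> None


Step 1: curr=27, set curr.next=prev(None) | reversed so far: 27
Step 2: curr=38, set curr.next=prev(27) | reversed so far: 38 -> 27
Step 3: curr=38, set curr.next=prev(38) | reversed so far: 38 -> 38 -> 27
Step 4: curr=42, set curr.next=prev(38) | reversed so far: 42 -> 38 -> 38 -> 27

42 -> 38 -> 38 -> 27 -> None


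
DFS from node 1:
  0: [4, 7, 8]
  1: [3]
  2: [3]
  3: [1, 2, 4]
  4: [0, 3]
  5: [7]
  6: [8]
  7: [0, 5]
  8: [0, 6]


Visit 1, push [3]
Visit 3, push [4, 2]
Visit 2, push []
Visit 4, push [0]
Visit 0, push [8, 7]
Visit 7, push [5]
Visit 5, push []
Visit 8, push [6]
Visit 6, push []

DFS order: [1, 3, 2, 4, 0, 7, 5, 8, 6]


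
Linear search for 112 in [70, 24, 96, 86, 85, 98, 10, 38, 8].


i=0: 70!=112
i=1: 24!=112
i=2: 96!=112
i=3: 86!=112
i=4: 85!=112
i=5: 98!=112
i=6: 10!=112
i=7: 38!=112
i=8: 8!=112

Not found, 9 comps


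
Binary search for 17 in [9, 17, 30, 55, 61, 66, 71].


Step 1: lo=0, hi=6, mid=3, val=55
Step 2: lo=0, hi=2, mid=1, val=17

Found at index 1


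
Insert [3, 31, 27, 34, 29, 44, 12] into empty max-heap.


Insert 3: [3]
Insert 31: [31, 3]
Insert 27: [31, 3, 27]
Insert 34: [34, 31, 27, 3]
Insert 29: [34, 31, 27, 3, 29]
Insert 44: [44, 31, 34, 3, 29, 27]
Insert 12: [44, 31, 34, 3, 29, 27, 12]

Final heap: [44, 31, 34, 3, 29, 27, 12]


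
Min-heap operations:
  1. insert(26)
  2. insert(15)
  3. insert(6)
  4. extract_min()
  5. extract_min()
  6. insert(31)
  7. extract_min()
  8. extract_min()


insert(26) -> [26]
insert(15) -> [15, 26]
insert(6) -> [6, 26, 15]
extract_min()->6, [15, 26]
extract_min()->15, [26]
insert(31) -> [26, 31]
extract_min()->26, [31]
extract_min()->31, []

Final heap: []


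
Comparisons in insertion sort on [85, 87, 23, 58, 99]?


Algorithm: insertion sort
Input: [85, 87, 23, 58, 99]
Sorted: [23, 58, 85, 87, 99]

7
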